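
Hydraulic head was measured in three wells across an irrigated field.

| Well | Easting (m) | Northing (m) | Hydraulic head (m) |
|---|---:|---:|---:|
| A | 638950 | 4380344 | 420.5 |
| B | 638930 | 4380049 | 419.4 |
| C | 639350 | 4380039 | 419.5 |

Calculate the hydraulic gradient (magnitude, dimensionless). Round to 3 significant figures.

0.00372

Three-point gradient (reference A): Δ to B = (-20, -295, -1.1), Δ to C = (400, -305, -1.0).
∂h/∂x = +0.0003263, ∂h/∂y = +0.003707 (det = 124100).
|∇h| = √(0.0003263² + 0.003707²) = 0.003721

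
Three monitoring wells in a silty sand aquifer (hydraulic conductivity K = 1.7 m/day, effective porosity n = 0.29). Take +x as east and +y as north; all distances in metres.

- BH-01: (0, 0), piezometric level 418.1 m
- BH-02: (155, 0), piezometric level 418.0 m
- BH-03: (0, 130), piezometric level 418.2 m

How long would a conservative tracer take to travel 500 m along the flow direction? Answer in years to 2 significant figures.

230 years

∂h/∂x = (418.0 − 418.1) / (155 − 0) = -0.0006452
∂h/∂y = (418.2 − 418.1) / (130 − 0) = +0.0007692
|∇h| = √(-0.0006452² + 0.0007692²) = 0.001004
Seepage velocity v = K·i/n = 1.7 × 0.001004 / 0.29 = 0.005886 m/day.
t = 500 / 0.005886 = 8.495e+04 days = 233 years.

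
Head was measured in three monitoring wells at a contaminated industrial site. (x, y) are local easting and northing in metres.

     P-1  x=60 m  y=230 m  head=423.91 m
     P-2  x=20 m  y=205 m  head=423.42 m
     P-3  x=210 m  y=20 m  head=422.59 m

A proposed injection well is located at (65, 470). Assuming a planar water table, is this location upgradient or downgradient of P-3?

upgradient

Differences from P-1: to P-2 (Δx, Δy, Δh) = (-40, -25, -0.49); to P-3 = (150, -210, -1.32).
Solve a·Δx + b·Δy = Δh: det = (-40)·(-210) − 150·(-25) = 12150.
∂h/∂x = [(-0.49)·(-210) − (-1.32)·(-25)] / 12150 = +0.005753
∂h/∂y = [(-40)·(-1.32) − 150·(-0.49)] / 12150 = +0.01040
Head at (65, 470) = 423.91 + (+0.005753)·(5) + (+0.01040)·(240) = 426.43 m.
That is higher than the 422.59 m at P-3, so the point is upgradient.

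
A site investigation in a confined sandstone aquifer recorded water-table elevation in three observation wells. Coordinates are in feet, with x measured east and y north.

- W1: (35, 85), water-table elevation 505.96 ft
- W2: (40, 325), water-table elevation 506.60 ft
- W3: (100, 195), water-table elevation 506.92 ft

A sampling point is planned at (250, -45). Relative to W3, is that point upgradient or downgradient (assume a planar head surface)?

upgradient

Taking W1 as reference: W2−W1 = (5, 240, +0.64); W3−W1 = (65, 110, +0.96).
Solve a·Δx + b·Δy = Δh: det = 5·110 − 65·240 = -15050.
∂h/∂x = [(+0.64)·110 − (+0.96)·240] / -15050 = +0.01063
∂h/∂y = [5·(+0.96) − 65·(+0.64)] / -15050 = +0.002445
Head at (250, -45) = 505.96 + (+0.01063)·(215) + (+0.002445)·(-130) = 507.93 ft.
That is higher than the 506.92 ft at W3, so the point is upgradient.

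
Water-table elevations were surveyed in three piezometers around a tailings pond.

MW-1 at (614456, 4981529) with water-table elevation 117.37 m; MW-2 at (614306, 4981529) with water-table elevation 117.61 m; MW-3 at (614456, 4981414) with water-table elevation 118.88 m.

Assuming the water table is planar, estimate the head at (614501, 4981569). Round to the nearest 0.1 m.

∂h/∂x = (117.61 − 117.37) / (614306 − 614456) = -0.001600
∂h/∂y = (118.88 − 117.37) / (4981414 − 4981529) = -0.01313
h(614501, 4981569) = 117.37 + (-0.001600)·(45) + (-0.01313)·(40) = 117.37 -0.072 -0.525 = 116.773 m.

116.8 m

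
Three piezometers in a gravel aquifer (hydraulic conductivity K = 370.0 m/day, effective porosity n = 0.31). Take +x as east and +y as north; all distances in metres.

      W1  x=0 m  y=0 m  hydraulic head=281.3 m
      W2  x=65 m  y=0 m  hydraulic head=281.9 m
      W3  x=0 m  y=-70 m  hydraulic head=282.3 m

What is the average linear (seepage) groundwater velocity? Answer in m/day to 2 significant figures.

20 m/day

∂h/∂x = (281.9 − 281.3) / (65 − 0) = +0.009231
∂h/∂y = (282.3 − 281.3) / (-70 − 0) = -0.01429
|∇h| = √(0.009231² + -0.01429²) = 0.01701
Seepage velocity v = K·i/n = 370.0 × 0.01701 / 0.31 = 20.3 m/day.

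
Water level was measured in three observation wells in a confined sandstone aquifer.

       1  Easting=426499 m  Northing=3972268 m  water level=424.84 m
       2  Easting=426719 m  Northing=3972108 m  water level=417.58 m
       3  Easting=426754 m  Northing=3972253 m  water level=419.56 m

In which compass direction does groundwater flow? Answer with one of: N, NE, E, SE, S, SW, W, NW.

Differences from 1: to 2 (Δx, Δy, Δh) = (220, -160, -7.26); to 3 = (255, -15, -5.28).
Solve a·Δx + b·Δy = Δh: det = 220·(-15) − 255·(-160) = 37500.
∂h/∂x = [(-7.26)·(-15) − (-5.28)·(-160)] / 37500 = -0.01962
∂h/∂y = [220·(-5.28) − 255·(-7.26)] / 37500 = +0.01839
Flow = −∇h = (+0.01962 east, -0.01839 north), which points southeast.

SE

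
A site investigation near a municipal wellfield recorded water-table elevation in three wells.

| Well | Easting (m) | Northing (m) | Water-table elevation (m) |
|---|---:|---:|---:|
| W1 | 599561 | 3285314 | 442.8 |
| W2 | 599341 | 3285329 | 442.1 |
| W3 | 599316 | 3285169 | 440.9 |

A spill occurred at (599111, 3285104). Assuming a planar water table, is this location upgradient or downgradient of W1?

Differences from W1: to W2 (Δx, Δy, Δh) = (-220, 15, -0.7); to W3 = (-245, -145, -1.9).
Solve a·Δx + b·Δy = Δh: det = (-220)·(-145) − (-245)·15 = 35575.
∂h/∂x = [(-0.7)·(-145) − (-1.9)·15] / 35575 = +0.003654
∂h/∂y = [(-220)·(-1.9) − (-245)·(-0.7)] / 35575 = +0.006929
Head at (599111, 3285104) = 442.8 + (+0.003654)·(-450) + (+0.006929)·(-210) = 439.70 m.
That is lower than the 442.8 m at W1, so the point is downgradient.

downgradient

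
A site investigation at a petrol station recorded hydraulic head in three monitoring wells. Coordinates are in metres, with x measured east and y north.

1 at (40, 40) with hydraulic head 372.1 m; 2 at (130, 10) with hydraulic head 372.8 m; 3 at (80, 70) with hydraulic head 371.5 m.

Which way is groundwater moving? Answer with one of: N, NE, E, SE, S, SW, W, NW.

N

Three-point gradient (reference 1): Δ to 2 = (90, -30, +0.7), Δ to 3 = (40, 30, -0.6).
∂h/∂x = +0.0007692, ∂h/∂y = -0.02103 (det = 3900).
Flow = −∇h = (-0.0007692 east, +0.02103 north), which points north.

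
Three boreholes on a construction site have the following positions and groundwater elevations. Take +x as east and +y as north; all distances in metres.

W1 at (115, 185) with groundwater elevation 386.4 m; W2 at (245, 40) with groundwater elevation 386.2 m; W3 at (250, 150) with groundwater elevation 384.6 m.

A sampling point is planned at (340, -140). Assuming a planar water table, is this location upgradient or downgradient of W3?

Taking W1 as reference: W2−W1 = (130, -145, -0.2); W3−W1 = (135, -35, -1.8).
Determinant of the coordinate differences = 130·(-35) − 135·(-145) = 15025.
∂h/∂x = [(-0.2)·(-35) − (-1.8)·(-145)] / 15025 = -0.01691
∂h/∂y = [130·(-1.8) − 135·(-0.2)] / 15025 = -0.01378
Head at (340, -140) = 386.4 + (-0.01691)·(225) + (-0.01378)·(-325) = 387.07 m.
That is higher than the 384.6 m at W3, so the point is upgradient.

upgradient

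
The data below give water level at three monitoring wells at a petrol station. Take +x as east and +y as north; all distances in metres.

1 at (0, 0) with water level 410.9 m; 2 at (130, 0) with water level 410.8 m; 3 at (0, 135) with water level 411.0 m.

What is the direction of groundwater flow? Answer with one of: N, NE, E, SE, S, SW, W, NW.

SE

∂h/∂x = (410.8 − 410.9) / (130 − 0) = -0.0007692
∂h/∂y = (411.0 − 410.9) / (135 − 0) = +0.0007407
Flow = −∇h = (+0.0007692 east, -0.0007407 north), which points southeast.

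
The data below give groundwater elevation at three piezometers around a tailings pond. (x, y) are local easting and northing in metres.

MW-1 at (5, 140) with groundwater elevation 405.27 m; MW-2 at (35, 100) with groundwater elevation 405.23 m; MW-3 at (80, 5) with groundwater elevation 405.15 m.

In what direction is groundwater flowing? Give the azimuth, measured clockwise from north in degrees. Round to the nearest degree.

135°

With h = a·x + b·y + c and MW-1 as origin, the differences give:
  30·a + (-40)·b = -0.04
  75·a + (-135)·b = -0.12
Eliminate b (×(-135) and ×(-40), subtract): -1050·a = 0.600 → a = ∂h/∂x = -0.0005714
Back-substitute: b = ∂h/∂y = +0.0005714.
Flow direction (−∇h) has components (+0.0005714 E, -0.0005714 N).
Azimuth = atan2(E, N) = atan2(+0.0005714, -0.0005714) = 135.0° ≈ 135°.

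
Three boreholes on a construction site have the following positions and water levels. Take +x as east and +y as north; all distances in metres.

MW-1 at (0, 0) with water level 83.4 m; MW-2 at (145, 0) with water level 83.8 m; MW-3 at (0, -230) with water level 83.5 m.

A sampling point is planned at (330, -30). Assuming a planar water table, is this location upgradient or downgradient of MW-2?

upgradient

∂h/∂x = (83.8 − 83.4) / (145 − 0) = +0.002759
∂h/∂y = (83.5 − 83.4) / (-230 − 0) = -0.0004348
Head at (330, -30) = 83.4 + (+0.002759)·(330) + (-0.0004348)·(-30) = 84.32 m.
That is higher than the 83.8 m at MW-2, so the point is upgradient.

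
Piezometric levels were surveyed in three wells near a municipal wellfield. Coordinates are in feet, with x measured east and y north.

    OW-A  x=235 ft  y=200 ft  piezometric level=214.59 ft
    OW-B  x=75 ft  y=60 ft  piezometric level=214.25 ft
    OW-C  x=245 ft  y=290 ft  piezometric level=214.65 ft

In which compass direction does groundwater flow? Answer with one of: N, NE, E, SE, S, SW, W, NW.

Taking OW-A as reference: OW-B−OW-A = (-160, -140, -0.34); OW-C−OW-A = (10, 90, +0.06).
Solve a·Δx + b·Δy = Δh: det = (-160)·90 − 10·(-140) = -13000.
∂h/∂x = [(-0.34)·90 − (+0.06)·(-140)] / -13000 = +0.001708
∂h/∂y = [(-160)·(+0.06) − 10·(-0.34)] / -13000 = +0.0004769
Flow = −∇h = (-0.001708 east, -0.0004769 north), which points west.

W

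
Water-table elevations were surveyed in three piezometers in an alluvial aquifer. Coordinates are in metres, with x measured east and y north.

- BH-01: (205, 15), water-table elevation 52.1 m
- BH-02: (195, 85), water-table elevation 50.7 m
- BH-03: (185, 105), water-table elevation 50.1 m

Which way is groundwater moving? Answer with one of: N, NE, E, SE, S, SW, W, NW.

With h = a·x + b·y + c and BH-01 as origin, the differences give:
  (-10)·a + 70·b = -1.4
  (-20)·a + 90·b = -2.0
Eliminate b (×90 and ×70, subtract): 500·a = 14.00 → a = ∂h/∂x = +0.02800
Back-substitute: b = ∂h/∂y = -0.01600.
Flow = −∇h = (-0.02800 east, +0.01600 north), which points northwest.

NW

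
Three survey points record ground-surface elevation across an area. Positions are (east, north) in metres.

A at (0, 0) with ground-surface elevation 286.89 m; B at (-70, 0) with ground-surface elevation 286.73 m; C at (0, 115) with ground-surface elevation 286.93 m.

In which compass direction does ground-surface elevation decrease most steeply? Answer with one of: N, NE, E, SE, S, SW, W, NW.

∂z/∂x = (286.73 − 286.89) / (-70 − 0) = +0.002286
∂z/∂y = (286.93 − 286.89) / (115 − 0) = +0.0003478
Steepest decrease is along −∇f = (-0.002286 E, -0.0003478 N) → west.

W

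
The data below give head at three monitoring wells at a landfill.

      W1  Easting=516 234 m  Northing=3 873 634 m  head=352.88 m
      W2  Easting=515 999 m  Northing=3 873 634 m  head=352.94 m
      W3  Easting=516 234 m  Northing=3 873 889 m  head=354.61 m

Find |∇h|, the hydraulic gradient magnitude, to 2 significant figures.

∂h/∂x = (352.94 − 352.88) / (515999 − 516234) = -0.0002553
∂h/∂y = (354.61 − 352.88) / (3873889 − 3873634) = +0.006784
|∇h| = √(-0.0002553² + 0.006784²) = 0.006789

0.0068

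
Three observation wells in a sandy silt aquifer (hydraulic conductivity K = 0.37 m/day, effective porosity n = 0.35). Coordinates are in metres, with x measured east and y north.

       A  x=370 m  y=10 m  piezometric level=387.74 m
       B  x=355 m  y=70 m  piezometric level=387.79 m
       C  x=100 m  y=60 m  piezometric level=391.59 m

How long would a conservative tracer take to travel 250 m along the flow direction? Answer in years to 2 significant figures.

43 years

With h = a·x + b·y + c and A as origin, the differences give:
  (-15)·a + 60·b = +0.05
  (-270)·a + 50·b = +3.85
Eliminate b (×50 and ×60, subtract): 15450·a = -228.500 → a = ∂h/∂x = -0.01479
Back-substitute: b = ∂h/∂y = -0.002864.
|∇h| = √(-0.01479² + -0.002864²) = 0.01506
Seepage velocity v = K·i/n = 0.37 × 0.01506 / 0.35 = 0.01592 m/day.
t = 250 / 0.01592 = 1.57e+04 days = 43 years.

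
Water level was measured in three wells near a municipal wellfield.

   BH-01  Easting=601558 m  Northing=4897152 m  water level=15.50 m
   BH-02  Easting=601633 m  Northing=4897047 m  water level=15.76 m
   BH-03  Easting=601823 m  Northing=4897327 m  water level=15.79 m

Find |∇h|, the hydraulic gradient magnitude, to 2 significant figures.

0.0022

Three-point gradient (reference BH-01): Δ to BH-02 = (75, -105, +0.26), Δ to BH-03 = (265, 175, +0.29).
∂h/∂x = +0.001855, ∂h/∂y = -0.001151 (det = 40950).
|∇h| = √(0.001855² + -0.001151²) = 0.002183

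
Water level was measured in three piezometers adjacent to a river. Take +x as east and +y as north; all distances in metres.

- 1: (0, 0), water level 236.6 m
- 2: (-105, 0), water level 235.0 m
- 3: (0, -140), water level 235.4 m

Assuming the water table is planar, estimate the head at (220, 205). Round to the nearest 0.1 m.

241.7 m

∂h/∂x = (235.0 − 236.6) / (-105 − 0) = +0.01524
∂h/∂y = (235.4 − 236.6) / (-140 − 0) = +0.008571
h(220, 205) = 236.6 + (+0.01524)·(220) + (+0.008571)·(205) = 236.6 +3.352 +1.757 = 241.710 m.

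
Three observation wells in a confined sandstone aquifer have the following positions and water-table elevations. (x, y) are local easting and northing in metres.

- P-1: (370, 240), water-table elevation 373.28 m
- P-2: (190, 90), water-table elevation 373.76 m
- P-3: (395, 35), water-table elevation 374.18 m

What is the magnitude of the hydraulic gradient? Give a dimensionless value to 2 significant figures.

0.0044

Taking P-1 as reference: P-2−P-1 = (-180, -150, +0.48); P-3−P-1 = (25, -205, +0.90).
Determinant of the coordinate differences = (-180)·(-205) − 25·(-150) = 40650.
∂h/∂x = [(+0.48)·(-205) − (+0.90)·(-150)] / 40650 = +0.0009004
∂h/∂y = [(-180)·(+0.90) − 25·(+0.48)] / 40650 = -0.004280
|∇h| = √(0.0009004² + -0.004280²) = 0.004374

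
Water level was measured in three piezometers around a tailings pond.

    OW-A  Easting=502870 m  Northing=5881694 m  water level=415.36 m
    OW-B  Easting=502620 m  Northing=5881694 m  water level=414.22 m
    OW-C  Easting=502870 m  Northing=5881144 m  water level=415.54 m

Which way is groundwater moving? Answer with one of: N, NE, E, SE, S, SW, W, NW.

W

∂h/∂x = (414.22 − 415.36) / (502620 − 502870) = +0.004560
∂h/∂y = (415.54 − 415.36) / (5881144 − 5881694) = -0.0003273
Flow = −∇h = (-0.004560 east, +0.0003273 north), which points west.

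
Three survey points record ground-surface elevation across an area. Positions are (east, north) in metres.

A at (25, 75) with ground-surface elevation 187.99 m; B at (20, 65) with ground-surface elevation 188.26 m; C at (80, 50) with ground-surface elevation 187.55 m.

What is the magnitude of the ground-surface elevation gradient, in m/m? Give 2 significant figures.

Taking A as reference: B−A = (-5, -10, +0.27); C−A = (55, -25, -0.44).
Solve a·Δx + b·Δy = Δz: det = (-5)·(-25) − 55·(-10) = 675.
∂z/∂x = [(+0.27)·(-25) − (-0.44)·(-10)] / 675 = -0.01652
∂z/∂y = [(-5)·(-0.44) − 55·(+0.27)] / 675 = -0.01874
|∇f| = √(-0.01652² + -0.01874²) = 0.02498 m/m

0.025 m/m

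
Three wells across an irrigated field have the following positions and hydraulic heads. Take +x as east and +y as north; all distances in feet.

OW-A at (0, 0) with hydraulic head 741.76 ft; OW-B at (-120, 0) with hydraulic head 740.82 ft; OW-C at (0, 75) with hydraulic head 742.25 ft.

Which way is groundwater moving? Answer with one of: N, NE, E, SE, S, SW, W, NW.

∂h/∂x = (740.82 − 741.76) / (-120 − 0) = +0.007833
∂h/∂y = (742.25 − 741.76) / (75 − 0) = +0.006533
Flow = −∇h = (-0.007833 east, -0.006533 north), which points southwest.

SW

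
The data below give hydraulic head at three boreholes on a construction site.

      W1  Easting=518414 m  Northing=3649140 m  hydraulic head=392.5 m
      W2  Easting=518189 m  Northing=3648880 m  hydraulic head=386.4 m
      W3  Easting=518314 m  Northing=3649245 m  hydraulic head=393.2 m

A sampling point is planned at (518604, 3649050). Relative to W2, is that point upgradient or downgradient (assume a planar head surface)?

With h = a·x + b·y + c and W1 as origin, the differences give:
  (-225)·a + (-260)·b = -6.1
  (-100)·a + 105·b = +0.7
Eliminate b (×105 and ×(-260), subtract): -49625·a = -458.50 → a = ∂h/∂x = +0.009239
Back-substitute: b = ∂h/∂y = +0.01547.
Head at (518604, 3649050) = 392.5 + (+0.009239)·(190) + (+0.01547)·(-90) = 392.86 m.
That is higher than the 386.4 m at W2, so the point is upgradient.

upgradient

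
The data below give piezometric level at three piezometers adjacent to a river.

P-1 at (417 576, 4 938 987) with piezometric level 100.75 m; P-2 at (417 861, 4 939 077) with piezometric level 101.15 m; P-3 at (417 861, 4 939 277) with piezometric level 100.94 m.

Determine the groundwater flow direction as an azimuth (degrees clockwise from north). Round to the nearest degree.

Differences from P-1: to P-2 (Δx, Δy, Δh) = (285, 90, +0.40); to P-3 = (285, 290, +0.19).
Solve a·Δx + b·Δy = Δh: det = 285·290 − 285·90 = 57000.
∂h/∂x = [(+0.40)·290 − (+0.19)·90] / 57000 = +0.001735
∂h/∂y = [285·(+0.19) − 285·(+0.40)] / 57000 = -0.001050
Flow direction (−∇h) has components (-0.001735 E, +0.001050 N).
Azimuth = atan2(E, N) = atan2(-0.001735, +0.001050) = 301.2° ≈ 301°.

301°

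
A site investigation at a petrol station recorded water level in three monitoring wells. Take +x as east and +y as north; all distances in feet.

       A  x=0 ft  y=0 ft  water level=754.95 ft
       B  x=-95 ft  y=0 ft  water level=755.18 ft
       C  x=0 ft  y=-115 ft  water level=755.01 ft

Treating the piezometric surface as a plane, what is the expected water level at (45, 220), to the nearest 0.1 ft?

754.7 ft

∂h/∂x = (755.18 − 754.95) / (-95 − 0) = -0.002421
∂h/∂y = (755.01 − 754.95) / (-115 − 0) = -0.0005217
h(45, 220) = 754.95 + (-0.002421)·(45) + (-0.0005217)·(220) = 754.95 -0.109 -0.115 = 754.726 ft.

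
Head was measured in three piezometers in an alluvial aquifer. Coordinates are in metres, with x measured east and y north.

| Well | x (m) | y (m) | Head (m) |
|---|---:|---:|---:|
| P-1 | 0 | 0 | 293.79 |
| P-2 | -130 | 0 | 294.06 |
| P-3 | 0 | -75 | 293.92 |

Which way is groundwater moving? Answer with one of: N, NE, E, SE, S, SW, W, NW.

NE

∂h/∂x = (294.06 − 293.79) / (-130 − 0) = -0.002077
∂h/∂y = (293.92 − 293.79) / (-75 − 0) = -0.001733
Flow = −∇h = (+0.002077 east, +0.001733 north), which points northeast.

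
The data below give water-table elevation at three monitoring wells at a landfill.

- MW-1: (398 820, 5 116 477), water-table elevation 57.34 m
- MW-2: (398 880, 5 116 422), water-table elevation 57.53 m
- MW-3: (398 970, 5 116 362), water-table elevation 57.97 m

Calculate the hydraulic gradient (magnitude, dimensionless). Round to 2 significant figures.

Three-point gradient (reference MW-1): Δ to MW-2 = (60, -55, +0.19), Δ to MW-3 = (150, -115, +0.63).
∂h/∂x = +0.009481, ∂h/∂y = +0.006889 (det = 1350).
|∇h| = √(0.009481² + 0.006889²) = 0.01172

0.012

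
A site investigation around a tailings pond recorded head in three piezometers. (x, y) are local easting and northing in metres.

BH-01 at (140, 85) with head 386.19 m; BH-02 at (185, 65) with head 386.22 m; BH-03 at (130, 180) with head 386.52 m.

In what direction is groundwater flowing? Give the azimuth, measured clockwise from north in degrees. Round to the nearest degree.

212°

Taking BH-01 as reference: BH-02−BH-01 = (45, -20, +0.03); BH-03−BH-01 = (-10, 95, +0.33).
Determinant of the coordinate differences = 45·95 − (-10)·(-20) = 4075.
∂h/∂x = [(+0.03)·95 − (+0.33)·(-20)] / 4075 = +0.002319
∂h/∂y = [45·(+0.33) − (-10)·(+0.03)] / 4075 = +0.003718
Flow direction (−∇h) has components (-0.002319 E, -0.003718 N).
Azimuth = atan2(E, N) = atan2(-0.002319, -0.003718) = 212.0° ≈ 212°.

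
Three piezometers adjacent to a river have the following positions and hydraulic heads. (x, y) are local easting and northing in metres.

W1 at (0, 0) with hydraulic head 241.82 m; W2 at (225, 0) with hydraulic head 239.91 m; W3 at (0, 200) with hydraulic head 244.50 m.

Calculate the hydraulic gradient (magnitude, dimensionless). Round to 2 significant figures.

∂h/∂x = (239.91 − 241.82) / (225 − 0) = -0.008489
∂h/∂y = (244.50 − 241.82) / (200 − 0) = +0.01340
|∇h| = √(-0.008489² + 0.01340²) = 0.01586

0.016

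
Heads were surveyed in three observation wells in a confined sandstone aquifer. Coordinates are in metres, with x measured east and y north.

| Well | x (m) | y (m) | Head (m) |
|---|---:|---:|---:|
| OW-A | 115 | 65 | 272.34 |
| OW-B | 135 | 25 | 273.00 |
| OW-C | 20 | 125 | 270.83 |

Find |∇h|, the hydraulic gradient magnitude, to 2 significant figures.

0.015

Differences from OW-A: to OW-B (Δx, Δy, Δh) = (20, -40, +0.66); to OW-C = (-95, 60, -1.51).
Solve a·Δx + b·Δy = Δh: det = 20·60 − (-95)·(-40) = -2600.
∂h/∂x = [(+0.66)·60 − (-1.51)·(-40)] / -2600 = +0.008000
∂h/∂y = [20·(-1.51) − (-95)·(+0.66)] / -2600 = -0.01250
|∇h| = √(0.008000² + -0.01250²) = 0.01484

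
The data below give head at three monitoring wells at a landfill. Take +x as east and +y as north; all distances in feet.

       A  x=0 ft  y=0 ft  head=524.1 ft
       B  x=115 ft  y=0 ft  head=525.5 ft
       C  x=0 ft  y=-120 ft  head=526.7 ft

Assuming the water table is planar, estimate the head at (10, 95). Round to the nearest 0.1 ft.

∂h/∂x = (525.5 − 524.1) / (115 − 0) = +0.01217
∂h/∂y = (526.7 − 524.1) / (-120 − 0) = -0.02167
h(10, 95) = 524.1 + (+0.01217)·(10) + (-0.02167)·(95) = 524.1 +0.122 -2.058 = 522.163 ft.

522.2 ft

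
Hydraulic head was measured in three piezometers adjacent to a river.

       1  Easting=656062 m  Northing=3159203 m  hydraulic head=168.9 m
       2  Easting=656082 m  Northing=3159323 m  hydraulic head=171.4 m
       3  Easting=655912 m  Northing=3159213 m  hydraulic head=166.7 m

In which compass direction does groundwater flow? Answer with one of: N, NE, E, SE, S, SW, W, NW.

SW

Taking 1 as reference: 2−1 = (20, 120, +2.5); 3−1 = (-150, 10, -2.2).
Determinant of the coordinate differences = 20·10 − (-150)·120 = 18200.
∂h/∂x = [(+2.5)·10 − (-2.2)·120] / 18200 = +0.01588
∂h/∂y = [20·(-2.2) − (-150)·(+2.5)] / 18200 = +0.01819
Flow = −∇h = (-0.01588 east, -0.01819 north), which points southwest.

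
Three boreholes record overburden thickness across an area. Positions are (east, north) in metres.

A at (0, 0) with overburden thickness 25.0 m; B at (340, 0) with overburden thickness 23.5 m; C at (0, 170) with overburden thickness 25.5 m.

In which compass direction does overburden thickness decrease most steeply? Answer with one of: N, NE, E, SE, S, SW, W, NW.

∂d/∂x = (23.5 − 25.0) / (340 − 0) = -0.004412
∂d/∂y = (25.5 − 25.0) / (170 − 0) = +0.002941
Steepest decrease is along −∇f = (+0.004412 E, -0.002941 N) → southeast.

SE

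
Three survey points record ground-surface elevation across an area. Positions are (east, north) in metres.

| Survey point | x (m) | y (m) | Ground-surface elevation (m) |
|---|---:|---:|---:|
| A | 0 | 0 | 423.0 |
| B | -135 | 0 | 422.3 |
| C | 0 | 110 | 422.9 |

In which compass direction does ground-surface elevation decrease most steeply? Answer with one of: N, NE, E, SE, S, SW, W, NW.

∂z/∂x = (422.3 − 423.0) / (-135 − 0) = +0.005185
∂z/∂y = (422.9 − 423.0) / (110 − 0) = -0.0009091
Steepest decrease is along −∇f = (-0.005185 E, +0.0009091 N) → west.

W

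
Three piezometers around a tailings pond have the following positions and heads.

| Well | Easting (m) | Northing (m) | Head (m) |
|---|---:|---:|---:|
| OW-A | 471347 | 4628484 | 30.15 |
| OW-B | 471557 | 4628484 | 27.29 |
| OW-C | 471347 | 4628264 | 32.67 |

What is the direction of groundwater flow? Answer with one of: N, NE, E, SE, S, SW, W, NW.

NE

∂h/∂x = (27.29 − 30.15) / (471557 − 471347) = -0.01362
∂h/∂y = (32.67 − 30.15) / (4628264 − 4628484) = -0.01145
Flow = −∇h = (+0.01362 east, +0.01145 north), which points northeast.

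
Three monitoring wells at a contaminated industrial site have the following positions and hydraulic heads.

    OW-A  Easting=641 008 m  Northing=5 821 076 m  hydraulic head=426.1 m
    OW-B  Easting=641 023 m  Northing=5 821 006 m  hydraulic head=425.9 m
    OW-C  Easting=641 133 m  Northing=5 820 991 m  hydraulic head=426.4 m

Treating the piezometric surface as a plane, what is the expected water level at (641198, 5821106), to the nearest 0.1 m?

427.2 m

With h = a·x + b·y + c and OW-A as origin, the differences give:
  15·a + (-70)·b = -0.2
  125·a + (-85)·b = +0.3
Eliminate b (×(-85) and ×(-70), subtract): 7475·a = 38.00 → a = ∂h/∂x = +0.005084
Back-substitute: b = ∂h/∂y = +0.003946.
h(641198, 5821106) = 426.1 + (+0.005084)·(190) + (+0.003946)·(30) = 426.1 +0.966 +0.118 = 427.184 m.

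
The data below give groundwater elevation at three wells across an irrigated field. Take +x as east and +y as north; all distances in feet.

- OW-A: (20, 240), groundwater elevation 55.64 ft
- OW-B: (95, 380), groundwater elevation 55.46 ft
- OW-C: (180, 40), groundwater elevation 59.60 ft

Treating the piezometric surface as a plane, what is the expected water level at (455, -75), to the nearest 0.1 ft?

64.4 ft

With h = a·x + b·y + c and OW-A as origin, the differences give:
  75·a + 140·b = -0.18
  160·a + (-200)·b = +3.96
Eliminate b (×(-200) and ×140, subtract): -37400·a = -518.400 → a = ∂h/∂x = +0.01386
Back-substitute: b = ∂h/∂y = -0.008711.
h(455, -75) = 55.64 + (+0.01386)·(435) + (-0.008711)·(-315) = 55.64 +6.030 +2.744 = 64.414 ft.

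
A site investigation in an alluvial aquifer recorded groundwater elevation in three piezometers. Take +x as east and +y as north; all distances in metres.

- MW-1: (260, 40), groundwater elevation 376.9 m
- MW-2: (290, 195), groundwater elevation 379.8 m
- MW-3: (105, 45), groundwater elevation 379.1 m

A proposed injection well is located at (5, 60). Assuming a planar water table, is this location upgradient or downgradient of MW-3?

upgradient

With h = a·x + b·y + c and MW-1 as origin, the differences give:
  30·a + 155·b = +2.9
  (-155)·a + 5·b = +2.2
Eliminate b (×5 and ×155, subtract): 24175·a = -326.50 → a = ∂h/∂x = -0.01351
Back-substitute: b = ∂h/∂y = +0.02132.
Head at (5, 60) = 376.9 + (-0.01351)·(-255) + (+0.02132)·(20) = 380.77 m.
That is higher than the 379.1 m at MW-3, so the point is upgradient.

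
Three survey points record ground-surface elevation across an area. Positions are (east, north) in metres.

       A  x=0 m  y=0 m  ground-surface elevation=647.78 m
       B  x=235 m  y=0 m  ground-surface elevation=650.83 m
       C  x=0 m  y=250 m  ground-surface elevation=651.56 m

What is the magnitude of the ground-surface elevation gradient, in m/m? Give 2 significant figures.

∂z/∂x = (650.83 − 647.78) / (235 − 0) = +0.01298
∂z/∂y = (651.56 − 647.78) / (250 − 0) = +0.01512
|∇f| = √(0.01298² + 0.01512²) = 0.01993 m/m

0.020 m/m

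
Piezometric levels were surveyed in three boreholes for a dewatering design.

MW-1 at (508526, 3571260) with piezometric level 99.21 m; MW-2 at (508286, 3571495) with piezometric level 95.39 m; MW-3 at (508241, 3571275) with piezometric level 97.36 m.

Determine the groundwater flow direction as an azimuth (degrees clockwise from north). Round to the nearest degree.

330°

Three-point gradient (reference MW-1): Δ to MW-2 = (-240, 235, -3.82), Δ to MW-3 = (-285, 15, -1.85).
∂h/∂x = +0.005956, ∂h/∂y = -0.01017 (det = 63375).
Flow direction (−∇h) has components (-0.005956 E, +0.01017 N).
Azimuth = atan2(E, N) = atan2(-0.005956, +0.01017) = 329.7° ≈ 330°.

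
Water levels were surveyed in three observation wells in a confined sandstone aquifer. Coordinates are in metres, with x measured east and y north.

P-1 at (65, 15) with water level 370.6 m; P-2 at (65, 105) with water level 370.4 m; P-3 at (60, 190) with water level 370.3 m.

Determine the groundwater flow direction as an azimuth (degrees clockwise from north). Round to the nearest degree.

Taking P-1 as reference: P-2−P-1 = (0, 90, -0.2); P-3−P-1 = (-5, 175, -0.3).
Determinant of the coordinate differences = 0·175 − (-5)·90 = 450.
∂h/∂x = [(-0.2)·175 − (-0.3)·90] / 450 = -0.01778
∂h/∂y = [0·(-0.3) − (-5)·(-0.2)] / 450 = -0.002222
Flow direction (−∇h) has components (+0.01778 E, +0.002222 N).
Azimuth = atan2(E, N) = atan2(+0.01778, +0.002222) = 82.9° ≈ 083°.

083°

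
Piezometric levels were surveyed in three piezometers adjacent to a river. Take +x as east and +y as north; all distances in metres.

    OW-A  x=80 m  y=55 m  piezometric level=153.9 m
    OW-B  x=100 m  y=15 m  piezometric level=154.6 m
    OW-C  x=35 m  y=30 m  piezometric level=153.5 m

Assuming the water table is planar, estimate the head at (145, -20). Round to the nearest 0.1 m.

With h = a·x + b·y + c and OW-A as origin, the differences give:
  20·a + (-40)·b = +0.7
  (-45)·a + (-25)·b = -0.4
Eliminate b (×(-25) and ×(-40), subtract): -2300·a = -33.50 → a = ∂h/∂x = +0.01457
Back-substitute: b = ∂h/∂y = -0.01022.
h(145, -20) = 153.9 + (+0.01457)·(65) + (-0.01022)·(-75) = 153.9 +0.947 +0.766 = 155.613 m.

155.6 m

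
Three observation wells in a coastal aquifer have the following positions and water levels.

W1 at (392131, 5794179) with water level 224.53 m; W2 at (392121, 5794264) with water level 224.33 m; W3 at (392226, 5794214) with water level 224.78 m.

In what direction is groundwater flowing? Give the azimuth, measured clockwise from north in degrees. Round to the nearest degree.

300°

Differences from W1: to W2 (Δx, Δy, Δh) = (-10, 85, -0.20); to W3 = (95, 35, +0.25).
Determinant of the coordinate differences = (-10)·35 − 95·85 = -8425.
∂h/∂x = [(-0.20)·35 − (+0.25)·85] / -8425 = +0.003353
∂h/∂y = [(-10)·(+0.25) − 95·(-0.20)] / -8425 = -0.001958
Flow direction (−∇h) has components (-0.003353 E, +0.001958 N).
Azimuth = atan2(E, N) = atan2(-0.003353, +0.001958) = 300.3° ≈ 300°.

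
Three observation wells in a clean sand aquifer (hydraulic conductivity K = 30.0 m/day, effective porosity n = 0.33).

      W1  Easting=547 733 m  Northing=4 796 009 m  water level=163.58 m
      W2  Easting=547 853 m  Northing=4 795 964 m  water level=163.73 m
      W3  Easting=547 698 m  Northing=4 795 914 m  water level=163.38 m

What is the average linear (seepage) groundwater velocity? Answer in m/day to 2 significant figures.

0.21 m/day

Three-point gradient (reference W1): Δ to W2 = (120, -45, +0.15), Δ to W3 = (-35, -95, -0.20).
∂h/∂x = +0.001792, ∂h/∂y = +0.001445 (det = -12975).
|∇h| = √(0.001792² + 0.001445²) = 0.002302
Seepage velocity v = K·i/n = 30.0 × 0.002302 / 0.33 = 0.2093 m/day.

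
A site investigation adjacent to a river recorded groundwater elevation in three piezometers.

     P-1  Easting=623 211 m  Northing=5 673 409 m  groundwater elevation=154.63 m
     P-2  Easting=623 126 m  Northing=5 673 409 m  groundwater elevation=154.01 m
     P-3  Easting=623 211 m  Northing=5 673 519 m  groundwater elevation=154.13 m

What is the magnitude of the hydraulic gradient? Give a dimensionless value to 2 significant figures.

0.0086

∂h/∂x = (154.01 − 154.63) / (623126 − 623211) = +0.007294
∂h/∂y = (154.13 − 154.63) / (5673519 − 5673409) = -0.004545
|∇h| = √(0.007294² + -0.004545²) = 0.008594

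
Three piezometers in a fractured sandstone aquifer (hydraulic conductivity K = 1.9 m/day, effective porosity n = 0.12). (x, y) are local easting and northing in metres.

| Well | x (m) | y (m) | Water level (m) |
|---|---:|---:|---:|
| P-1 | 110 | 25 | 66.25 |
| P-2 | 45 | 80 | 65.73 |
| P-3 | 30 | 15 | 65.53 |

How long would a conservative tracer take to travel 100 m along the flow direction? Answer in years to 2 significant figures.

1.9 years

With h = a·x + b·y + c and P-1 as origin, the differences give:
  (-65)·a + 55·b = -0.52
  (-80)·a + (-10)·b = -0.72
Eliminate b (×(-10) and ×55, subtract): 5050·a = 44.800 → a = ∂h/∂x = +0.008871
Back-substitute: b = ∂h/∂y = +0.001030.
|∇h| = √(0.008871² + 0.001030²) = 0.008931
Seepage velocity v = K·i/n = 1.9 × 0.008931 / 0.12 = 0.1414 m/day.
t = 100 / 0.1414 = 707.2 days = 1.94 years.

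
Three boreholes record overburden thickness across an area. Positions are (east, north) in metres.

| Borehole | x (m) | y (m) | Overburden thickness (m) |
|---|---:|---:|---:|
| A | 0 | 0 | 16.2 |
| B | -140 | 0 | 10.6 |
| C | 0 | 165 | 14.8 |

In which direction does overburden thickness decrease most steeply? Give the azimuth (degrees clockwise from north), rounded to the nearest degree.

282°

∂d/∂x = (10.6 − 16.2) / (-140 − 0) = +0.04000
∂d/∂y = (14.8 − 16.2) / (165 − 0) = -0.008485
Steepest decrease is along −∇f: components (-0.04000 E, +0.008485 N).
Azimuth = atan2(-0.04000, +0.008485) = 282.0° ≈ 282°.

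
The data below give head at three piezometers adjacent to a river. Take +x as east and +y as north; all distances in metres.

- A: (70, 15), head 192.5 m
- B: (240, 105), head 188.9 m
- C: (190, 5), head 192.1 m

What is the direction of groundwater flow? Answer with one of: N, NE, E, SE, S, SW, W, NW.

N

With h = a·x + b·y + c and A as origin, the differences give:
  170·a + 90·b = -3.6
  120·a + (-10)·b = -0.4
Eliminate b (×(-10) and ×90, subtract): -12500·a = 72.00 → a = ∂h/∂x = -0.005760
Back-substitute: b = ∂h/∂y = -0.02912.
Flow = −∇h = (+0.005760 east, +0.02912 north), which points north.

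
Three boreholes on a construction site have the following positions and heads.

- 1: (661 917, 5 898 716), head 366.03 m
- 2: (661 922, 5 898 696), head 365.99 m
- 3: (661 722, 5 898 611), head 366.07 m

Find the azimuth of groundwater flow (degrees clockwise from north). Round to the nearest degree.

147°

With h = a·x + b·y + c and 1 as origin, the differences give:
  5·a + (-20)·b = -0.04
  (-195)·a + (-105)·b = +0.04
Eliminate b (×(-105) and ×(-20), subtract): -4425·a = 5.000 → a = ∂h/∂x = -0.001130
Back-substitute: b = ∂h/∂y = +0.001718.
Flow direction (−∇h) has components (+0.001130 E, -0.001718 N).
Azimuth = atan2(E, N) = atan2(+0.001130, -0.001718) = 146.7° ≈ 147°.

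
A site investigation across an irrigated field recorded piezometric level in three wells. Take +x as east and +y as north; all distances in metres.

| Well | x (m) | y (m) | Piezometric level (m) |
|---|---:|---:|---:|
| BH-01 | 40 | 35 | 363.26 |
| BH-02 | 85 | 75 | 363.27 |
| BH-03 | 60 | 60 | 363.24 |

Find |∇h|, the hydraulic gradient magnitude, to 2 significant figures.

With h = a·x + b·y + c and BH-01 as origin, the differences give:
  45·a + 40·b = +0.01
  20·a + 25·b = -0.02
Eliminate b (×25 and ×40, subtract): 325·a = 1.050 → a = ∂h/∂x = +0.003231
Back-substitute: b = ∂h/∂y = -0.003385.
|∇h| = √(0.003231² + -0.003385²) = 0.004679

0.0047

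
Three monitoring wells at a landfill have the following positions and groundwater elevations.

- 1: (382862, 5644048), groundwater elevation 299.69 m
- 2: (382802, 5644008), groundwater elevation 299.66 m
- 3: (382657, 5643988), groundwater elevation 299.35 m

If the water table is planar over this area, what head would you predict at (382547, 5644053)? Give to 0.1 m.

298.9 m

Differences from 1: to 2 (Δx, Δy, Δh) = (-60, -40, -0.03); to 3 = (-205, -60, -0.34).
Determinant of the coordinate differences = (-60)·(-60) − (-205)·(-40) = -4600.
∂h/∂x = [(-0.03)·(-60) − (-0.34)·(-40)] / -4600 = +0.002565
∂h/∂y = [(-60)·(-0.34) − (-205)·(-0.03)] / -4600 = -0.003098
h(382547, 5644053) = 299.69 + (+0.002565)·(-315) + (-0.003098)·(5) = 299.69 -0.808 -0.015 = 298.866 m.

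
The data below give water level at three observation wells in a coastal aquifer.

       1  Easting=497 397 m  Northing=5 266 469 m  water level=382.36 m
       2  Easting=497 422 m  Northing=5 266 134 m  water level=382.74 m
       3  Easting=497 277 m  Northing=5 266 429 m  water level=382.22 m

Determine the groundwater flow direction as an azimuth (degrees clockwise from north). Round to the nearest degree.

With h = a·x + b·y + c and 1 as origin, the differences give:
  25·a + (-335)·b = +0.38
  (-120)·a + (-40)·b = -0.14
Eliminate b (×(-40) and ×(-335), subtract): -41200·a = -62.100 → a = ∂h/∂x = +0.001507
Back-substitute: b = ∂h/∂y = -0.001022.
Flow direction (−∇h) has components (-0.001507 E, +0.001022 N).
Azimuth = atan2(E, N) = atan2(-0.001507, +0.001022) = 304.1° ≈ 304°.

304°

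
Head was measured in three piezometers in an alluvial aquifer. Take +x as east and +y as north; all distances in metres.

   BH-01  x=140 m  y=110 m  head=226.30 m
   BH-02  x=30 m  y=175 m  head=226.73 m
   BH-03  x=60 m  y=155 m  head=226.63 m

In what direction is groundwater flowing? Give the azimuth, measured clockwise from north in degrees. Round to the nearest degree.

With h = a·x + b·y + c and BH-01 as origin, the differences give:
  (-110)·a + 65·b = +0.43
  (-80)·a + 45·b = +0.33
Eliminate b (×45 and ×65, subtract): 250·a = -2.100 → a = ∂h/∂x = -0.008400
Back-substitute: b = ∂h/∂y = -0.007600.
Flow direction (−∇h) has components (+0.008400 E, +0.007600 N).
Azimuth = atan2(E, N) = atan2(+0.008400, +0.007600) = 47.9° ≈ 048°.

048°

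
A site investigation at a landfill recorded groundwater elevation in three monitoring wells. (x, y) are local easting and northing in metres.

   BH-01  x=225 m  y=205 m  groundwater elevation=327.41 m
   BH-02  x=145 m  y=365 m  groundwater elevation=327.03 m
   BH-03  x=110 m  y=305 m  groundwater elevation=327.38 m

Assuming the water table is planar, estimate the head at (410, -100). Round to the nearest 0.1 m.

328.0 m

With h = a·x + b·y + c and BH-01 as origin, the differences give:
  (-80)·a + 160·b = -0.38
  (-115)·a + 100·b = -0.03
Eliminate b (×100 and ×160, subtract): 10400·a = -33.200 → a = ∂h/∂x = -0.003192
Back-substitute: b = ∂h/∂y = -0.003971.
h(410, -100) = 327.41 + (-0.003192)·(185) + (-0.003971)·(-305) = 327.41 -0.591 +1.211 = 328.031 m.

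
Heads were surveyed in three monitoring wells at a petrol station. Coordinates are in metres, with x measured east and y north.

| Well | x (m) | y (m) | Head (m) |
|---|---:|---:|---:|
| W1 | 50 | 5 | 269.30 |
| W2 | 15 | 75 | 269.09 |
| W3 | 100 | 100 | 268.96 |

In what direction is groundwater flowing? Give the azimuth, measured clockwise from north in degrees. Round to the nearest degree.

010°

Three-point gradient (reference W1): Δ to W2 = (-35, 70, -0.21), Δ to W3 = (50, 95, -0.34).
∂h/∂x = -0.0005641, ∂h/∂y = -0.003282 (det = -6825).
Flow direction (−∇h) has components (+0.0005641 E, +0.003282 N).
Azimuth = atan2(E, N) = atan2(+0.0005641, +0.003282) = 9.8° ≈ 010°.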